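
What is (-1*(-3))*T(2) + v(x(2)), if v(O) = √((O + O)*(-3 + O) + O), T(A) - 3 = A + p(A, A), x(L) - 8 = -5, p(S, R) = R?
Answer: 21 + √3 ≈ 22.732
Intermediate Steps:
x(L) = 3 (x(L) = 8 - 5 = 3)
T(A) = 3 + 2*A (T(A) = 3 + (A + A) = 3 + 2*A)
v(O) = √(O + 2*O*(-3 + O)) (v(O) = √((2*O)*(-3 + O) + O) = √(2*O*(-3 + O) + O) = √(O + 2*O*(-3 + O)))
(-1*(-3))*T(2) + v(x(2)) = (-1*(-3))*(3 + 2*2) + √(3*(-5 + 2*3)) = 3*(3 + 4) + √(3*(-5 + 6)) = 3*7 + √(3*1) = 21 + √3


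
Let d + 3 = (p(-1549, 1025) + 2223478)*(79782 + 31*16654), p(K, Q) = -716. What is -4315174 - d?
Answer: -1324894941843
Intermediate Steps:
d = 1324890626669 (d = -3 + (-716 + 2223478)*(79782 + 31*16654) = -3 + 2222762*(79782 + 516274) = -3 + 2222762*596056 = -3 + 1324890626672 = 1324890626669)
-4315174 - d = -4315174 - 1*1324890626669 = -4315174 - 1324890626669 = -1324894941843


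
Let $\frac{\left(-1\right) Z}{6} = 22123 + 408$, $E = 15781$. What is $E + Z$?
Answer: $-119405$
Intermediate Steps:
$Z = -135186$ ($Z = - 6 \left(22123 + 408\right) = \left(-6\right) 22531 = -135186$)
$E + Z = 15781 - 135186 = -119405$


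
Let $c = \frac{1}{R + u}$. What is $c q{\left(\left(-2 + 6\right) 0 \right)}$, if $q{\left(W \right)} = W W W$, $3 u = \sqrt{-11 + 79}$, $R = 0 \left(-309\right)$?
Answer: $0$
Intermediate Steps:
$R = 0$
$u = \frac{2 \sqrt{17}}{3}$ ($u = \frac{\sqrt{-11 + 79}}{3} = \frac{\sqrt{68}}{3} = \frac{2 \sqrt{17}}{3} \approx 2.7487$)
$c = \frac{3 \sqrt{17}}{34}$ ($c = \frac{1}{0 + \frac{2 \sqrt{17}}{3}} = \frac{1}{\frac{2}{3} \sqrt{17}} = \frac{3 \sqrt{17}}{34} \approx 0.3638$)
$q{\left(W \right)} = W^{3}$ ($q{\left(W \right)} = W^{2} W = W^{3}$)
$c q{\left(\left(-2 + 6\right) 0 \right)} = \frac{3 \sqrt{17}}{34} \left(\left(-2 + 6\right) 0\right)^{3} = \frac{3 \sqrt{17}}{34} \left(4 \cdot 0\right)^{3} = \frac{3 \sqrt{17}}{34} \cdot 0^{3} = \frac{3 \sqrt{17}}{34} \cdot 0 = 0$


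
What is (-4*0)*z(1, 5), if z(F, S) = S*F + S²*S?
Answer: 0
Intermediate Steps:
z(F, S) = S³ + F*S (z(F, S) = F*S + S³ = S³ + F*S)
(-4*0)*z(1, 5) = (-4*0)*(5*(1 + 5²)) = 0*(5*(1 + 25)) = 0*(5*26) = 0*130 = 0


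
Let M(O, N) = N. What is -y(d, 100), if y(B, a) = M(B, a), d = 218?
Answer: -100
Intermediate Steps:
y(B, a) = a
-y(d, 100) = -1*100 = -100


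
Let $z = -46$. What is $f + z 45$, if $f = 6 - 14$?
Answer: $-2078$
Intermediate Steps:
$f = -8$ ($f = 6 - 14 = -8$)
$f + z 45 = -8 - 2070 = -2078$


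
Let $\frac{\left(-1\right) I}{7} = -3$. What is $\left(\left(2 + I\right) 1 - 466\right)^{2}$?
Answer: $196249$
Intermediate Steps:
$I = 21$ ($I = \left(-7\right) \left(-3\right) = 21$)
$\left(\left(2 + I\right) 1 - 466\right)^{2} = \left(\left(2 + 21\right) 1 - 466\right)^{2} = \left(23 \cdot 1 - 466\right)^{2} = \left(23 - 466\right)^{2} = \left(-443\right)^{2} = 196249$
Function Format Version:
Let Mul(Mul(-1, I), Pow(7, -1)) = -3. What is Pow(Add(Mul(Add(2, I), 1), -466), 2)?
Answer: 196249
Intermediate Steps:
I = 21 (I = Mul(-7, -3) = 21)
Pow(Add(Mul(Add(2, I), 1), -466), 2) = Pow(Add(Mul(Add(2, 21), 1), -466), 2) = Pow(Add(Mul(23, 1), -466), 2) = Pow(Add(23, -466), 2) = Pow(-443, 2) = 196249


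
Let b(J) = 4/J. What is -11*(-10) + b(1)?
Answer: 114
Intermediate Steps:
-11*(-10) + b(1) = -11*(-10) + 4/1 = 110 + 4*1 = 110 + 4 = 114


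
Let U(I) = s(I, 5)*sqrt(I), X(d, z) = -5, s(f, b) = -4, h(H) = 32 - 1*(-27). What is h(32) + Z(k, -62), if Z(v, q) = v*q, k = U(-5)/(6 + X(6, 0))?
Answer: 59 + 248*I*sqrt(5) ≈ 59.0 + 554.54*I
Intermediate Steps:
h(H) = 59 (h(H) = 32 + 27 = 59)
U(I) = -4*sqrt(I)
k = -4*I*sqrt(5) (k = (-4*I*sqrt(5))/(6 - 5) = (-4*I*sqrt(5))/1 = 1*(-4*I*sqrt(5)) = -4*I*sqrt(5) ≈ -8.9443*I)
Z(v, q) = q*v
h(32) + Z(k, -62) = 59 - (-248)*I*sqrt(5) = 59 + 248*I*sqrt(5)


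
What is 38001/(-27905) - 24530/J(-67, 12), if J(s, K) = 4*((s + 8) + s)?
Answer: 332678573/7032060 ≈ 47.309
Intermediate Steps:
J(s, K) = 32 + 8*s (J(s, K) = 4*((8 + s) + s) = 4*(8 + 2*s) = 32 + 8*s)
38001/(-27905) - 24530/J(-67, 12) = 38001/(-27905) - 24530/(32 + 8*(-67)) = 38001*(-1/27905) - 24530/(32 - 536) = -38001/27905 - 24530/(-504) = -38001/27905 - 24530*(-1/504) = -38001/27905 + 12265/252 = 332678573/7032060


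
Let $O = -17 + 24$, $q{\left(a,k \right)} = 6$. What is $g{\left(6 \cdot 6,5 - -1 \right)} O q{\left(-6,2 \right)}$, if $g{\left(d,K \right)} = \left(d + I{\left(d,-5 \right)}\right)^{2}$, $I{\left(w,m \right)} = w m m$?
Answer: $36796032$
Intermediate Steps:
$I{\left(w,m \right)} = w m^{2}$ ($I{\left(w,m \right)} = m w m = w m^{2}$)
$O = 7$
$g{\left(d,K \right)} = 676 d^{2}$ ($g{\left(d,K \right)} = \left(d + d \left(-5\right)^{2}\right)^{2} = \left(d + d 25\right)^{2} = \left(d + 25 d\right)^{2} = \left(26 d\right)^{2} = 676 d^{2}$)
$g{\left(6 \cdot 6,5 - -1 \right)} O q{\left(-6,2 \right)} = 676 \left(6 \cdot 6\right)^{2} \cdot 7 \cdot 6 = 676 \cdot 36^{2} \cdot 7 \cdot 6 = 676 \cdot 1296 \cdot 7 \cdot 6 = 876096 \cdot 7 \cdot 6 = 6132672 \cdot 6 = 36796032$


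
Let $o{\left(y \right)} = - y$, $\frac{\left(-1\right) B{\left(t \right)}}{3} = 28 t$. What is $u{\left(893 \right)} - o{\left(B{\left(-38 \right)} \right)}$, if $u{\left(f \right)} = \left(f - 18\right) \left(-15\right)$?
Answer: $-9933$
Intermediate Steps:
$B{\left(t \right)} = - 84 t$ ($B{\left(t \right)} = - 3 \cdot 28 t = - 84 t$)
$u{\left(f \right)} = 270 - 15 f$ ($u{\left(f \right)} = \left(-18 + f\right) \left(-15\right) = 270 - 15 f$)
$u{\left(893 \right)} - o{\left(B{\left(-38 \right)} \right)} = \left(270 - 13395\right) - - \left(-84\right) \left(-38\right) = \left(270 - 13395\right) - \left(-1\right) 3192 = -13125 - -3192 = -13125 + 3192 = -9933$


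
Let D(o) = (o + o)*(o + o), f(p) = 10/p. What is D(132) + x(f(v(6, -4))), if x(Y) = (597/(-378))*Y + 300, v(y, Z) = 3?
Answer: 13228249/189 ≈ 69991.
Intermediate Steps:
D(o) = 4*o² (D(o) = (2*o)*(2*o) = 4*o²)
x(Y) = 300 - 199*Y/126 (x(Y) = (597*(-1/378))*Y + 300 = -199*Y/126 + 300 = 300 - 199*Y/126)
D(132) + x(f(v(6, -4))) = 4*132² + (300 - 995/(63*3)) = 4*17424 + (300 - 995/(63*3)) = 69696 + (300 - 199/126*10/3) = 69696 + (300 - 995/189) = 69696 + 55705/189 = 13228249/189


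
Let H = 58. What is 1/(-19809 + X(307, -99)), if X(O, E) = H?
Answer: -1/19751 ≈ -5.0630e-5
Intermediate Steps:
X(O, E) = 58
1/(-19809 + X(307, -99)) = 1/(-19809 + 58) = 1/(-19751) = -1/19751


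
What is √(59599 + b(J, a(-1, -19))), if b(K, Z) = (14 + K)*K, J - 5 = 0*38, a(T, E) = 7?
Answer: √59694 ≈ 244.32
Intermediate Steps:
J = 5 (J = 5 + 0*38 = 5 + 0 = 5)
b(K, Z) = K*(14 + K)
√(59599 + b(J, a(-1, -19))) = √(59599 + 5*(14 + 5)) = √(59599 + 5*19) = √(59599 + 95) = √59694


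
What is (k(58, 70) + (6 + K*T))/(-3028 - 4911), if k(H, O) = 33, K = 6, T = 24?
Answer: -183/7939 ≈ -0.023051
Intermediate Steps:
(k(58, 70) + (6 + K*T))/(-3028 - 4911) = (33 + (6 + 6*24))/(-3028 - 4911) = (33 + (6 + 144))/(-7939) = (33 + 150)*(-1/7939) = 183*(-1/7939) = -183/7939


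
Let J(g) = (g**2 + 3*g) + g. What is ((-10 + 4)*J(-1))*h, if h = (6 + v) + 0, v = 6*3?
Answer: 432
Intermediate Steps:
v = 18
J(g) = g**2 + 4*g
h = 24 (h = (6 + 18) + 0 = 24 + 0 = 24)
((-10 + 4)*J(-1))*h = ((-10 + 4)*(-(4 - 1)))*24 = -(-6)*3*24 = -6*(-3)*24 = 18*24 = 432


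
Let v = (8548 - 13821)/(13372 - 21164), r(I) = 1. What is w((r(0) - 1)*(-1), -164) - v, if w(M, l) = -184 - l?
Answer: -161113/7792 ≈ -20.677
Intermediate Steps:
v = 5273/7792 (v = -5273/(-7792) = -5273*(-1/7792) = 5273/7792 ≈ 0.67672)
w((r(0) - 1)*(-1), -164) - v = (-184 - 1*(-164)) - 1*5273/7792 = (-184 + 164) - 5273/7792 = -20 - 5273/7792 = -161113/7792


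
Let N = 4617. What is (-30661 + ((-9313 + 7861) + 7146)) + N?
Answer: -20350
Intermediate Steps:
(-30661 + ((-9313 + 7861) + 7146)) + N = (-30661 + ((-9313 + 7861) + 7146)) + 4617 = (-30661 + (-1452 + 7146)) + 4617 = (-30661 + 5694) + 4617 = -24967 + 4617 = -20350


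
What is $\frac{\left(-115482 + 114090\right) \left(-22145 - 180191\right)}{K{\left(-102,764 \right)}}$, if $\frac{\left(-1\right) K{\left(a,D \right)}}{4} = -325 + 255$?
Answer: $\frac{35206464}{35} \approx 1.0059 \cdot 10^{6}$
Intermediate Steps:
$K{\left(a,D \right)} = 280$ ($K{\left(a,D \right)} = - 4 \left(-325 + 255\right) = \left(-4\right) \left(-70\right) = 280$)
$\frac{\left(-115482 + 114090\right) \left(-22145 - 180191\right)}{K{\left(-102,764 \right)}} = \frac{\left(-115482 + 114090\right) \left(-22145 - 180191\right)}{280} = \left(-1392\right) \left(-202336\right) \frac{1}{280} = 281651712 \cdot \frac{1}{280} = \frac{35206464}{35}$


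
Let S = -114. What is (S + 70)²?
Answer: 1936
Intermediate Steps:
(S + 70)² = (-114 + 70)² = (-44)² = 1936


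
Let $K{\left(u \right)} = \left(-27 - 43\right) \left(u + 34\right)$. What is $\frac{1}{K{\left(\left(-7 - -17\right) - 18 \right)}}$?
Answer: $- \frac{1}{1820} \approx -0.00054945$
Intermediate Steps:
$K{\left(u \right)} = -2380 - 70 u$ ($K{\left(u \right)} = - 70 \left(34 + u\right) = -2380 - 70 u$)
$\frac{1}{K{\left(\left(-7 - -17\right) - 18 \right)}} = \frac{1}{-2380 - 70 \left(\left(-7 - -17\right) - 18\right)} = \frac{1}{-2380 - 70 \left(\left(-7 + 17\right) - 18\right)} = \frac{1}{-2380 - 70 \left(10 - 18\right)} = \frac{1}{-2380 - -560} = \frac{1}{-2380 + 560} = \frac{1}{-1820} = - \frac{1}{1820}$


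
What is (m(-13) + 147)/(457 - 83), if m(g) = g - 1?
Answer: 133/374 ≈ 0.35562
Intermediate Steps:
m(g) = -1 + g
(m(-13) + 147)/(457 - 83) = ((-1 - 13) + 147)/(457 - 83) = (-14 + 147)/374 = 133*(1/374) = 133/374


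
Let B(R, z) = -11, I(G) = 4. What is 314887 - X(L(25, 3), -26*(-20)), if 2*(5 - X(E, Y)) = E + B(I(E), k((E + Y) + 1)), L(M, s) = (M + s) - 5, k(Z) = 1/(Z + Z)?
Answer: 314888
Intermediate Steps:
k(Z) = 1/(2*Z)
L(M, s) = -5 + M + s
X(E, Y) = 21/2 - E/2 (X(E, Y) = 5 - (E - 11)/2 = 5 - (-11 + E)/2 = 5 + (11/2 - E/2) = 21/2 - E/2)
314887 - X(L(25, 3), -26*(-20)) = 314887 - (21/2 - (-5 + 25 + 3)/2) = 314887 - (21/2 - ½*23) = 314887 - (21/2 - 23/2) = 314887 - 1*(-1) = 314887 + 1 = 314888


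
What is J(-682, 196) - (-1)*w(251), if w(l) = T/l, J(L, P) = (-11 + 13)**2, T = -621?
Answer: 383/251 ≈ 1.5259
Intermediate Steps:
J(L, P) = 4 (J(L, P) = 2**2 = 4)
w(l) = -621/l
J(-682, 196) - (-1)*w(251) = 4 - (-1)*(-621/251) = 4 - (-1)*(-621*1/251) = 4 - (-1)*(-621)/251 = 4 - 1*621/251 = 4 - 621/251 = 383/251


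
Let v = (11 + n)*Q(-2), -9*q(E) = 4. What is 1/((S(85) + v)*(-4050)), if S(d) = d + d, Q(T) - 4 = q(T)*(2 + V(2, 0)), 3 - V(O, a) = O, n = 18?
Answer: -1/1001700 ≈ -9.9830e-7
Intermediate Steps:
q(E) = -4/9 (q(E) = -⅑*4 = -4/9)
V(O, a) = 3 - O
Q(T) = 8/3 (Q(T) = 4 - 4*(2 + (3 - 1*2))/9 = 4 - 4*(2 + (3 - 2))/9 = 4 - 4*(2 + 1)/9 = 4 - 4/9*3 = 4 - 4/3 = 8/3)
S(d) = 2*d
v = 232/3 (v = (11 + 18)*(8/3) = 29*(8/3) = 232/3 ≈ 77.333)
1/((S(85) + v)*(-4050)) = 1/((2*85 + 232/3)*(-4050)) = -1/4050/(170 + 232/3) = -1/4050/(742/3) = (3/742)*(-1/4050) = -1/1001700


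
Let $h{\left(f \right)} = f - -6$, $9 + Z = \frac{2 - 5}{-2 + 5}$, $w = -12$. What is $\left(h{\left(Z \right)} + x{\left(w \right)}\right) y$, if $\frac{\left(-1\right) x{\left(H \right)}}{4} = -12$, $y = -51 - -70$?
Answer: $836$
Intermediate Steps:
$y = 19$ ($y = -51 + 70 = 19$)
$Z = -10$ ($Z = -9 + \frac{2 - 5}{-2 + 5} = -9 - \frac{3}{3} = -9 - 1 = -10$)
$x{\left(H \right)} = 48$ ($x{\left(H \right)} = \left(-4\right) \left(-12\right) = 48$)
$h{\left(f \right)} = 6 + f$ ($h{\left(f \right)} = f + 6 = 6 + f$)
$\left(h{\left(Z \right)} + x{\left(w \right)}\right) y = \left(\left(6 - 10\right) + 48\right) 19 = \left(-4 + 48\right) 19 = 44 \cdot 19 = 836$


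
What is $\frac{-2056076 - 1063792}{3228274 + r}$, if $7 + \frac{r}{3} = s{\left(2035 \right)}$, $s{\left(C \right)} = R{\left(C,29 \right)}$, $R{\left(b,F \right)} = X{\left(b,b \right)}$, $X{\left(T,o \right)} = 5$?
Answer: $- \frac{779967}{807067} \approx -0.96642$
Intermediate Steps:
$R{\left(b,F \right)} = 5$
$s{\left(C \right)} = 5$
$r = -6$ ($r = -21 + 3 \cdot 5 = -21 + 15 = -6$)
$\frac{-2056076 - 1063792}{3228274 + r} = \frac{-2056076 - 1063792}{3228274 - 6} = - \frac{3119868}{3228268} = \left(-3119868\right) \frac{1}{3228268} = - \frac{779967}{807067}$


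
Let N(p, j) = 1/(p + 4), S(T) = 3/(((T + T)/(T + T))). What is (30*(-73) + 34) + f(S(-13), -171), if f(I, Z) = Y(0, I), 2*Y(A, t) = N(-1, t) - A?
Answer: -12935/6 ≈ -2155.8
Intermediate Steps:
S(T) = 3 (S(T) = 3/(((2*T)/((2*T)))) = 3/(((2*T)*(1/(2*T)))) = 3/1 = 3*1 = 3)
N(p, j) = 1/(4 + p)
Y(A, t) = ⅙ - A/2 (Y(A, t) = (1/(4 - 1) - A)/2 = (1/3 - A)/2 = (⅓ - A)/2 = ⅙ - A/2)
f(I, Z) = ⅙ (f(I, Z) = ⅙ - ½*0 = ⅙ + 0 = ⅙)
(30*(-73) + 34) + f(S(-13), -171) = (30*(-73) + 34) + ⅙ = (-2190 + 34) + ⅙ = -2156 + ⅙ = -12935/6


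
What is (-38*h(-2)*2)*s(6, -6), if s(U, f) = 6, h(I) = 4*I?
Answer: 3648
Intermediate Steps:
(-38*h(-2)*2)*s(6, -6) = -38*4*(-2)*2*6 = -(-304)*2*6 = -38*(-16)*6 = 608*6 = 3648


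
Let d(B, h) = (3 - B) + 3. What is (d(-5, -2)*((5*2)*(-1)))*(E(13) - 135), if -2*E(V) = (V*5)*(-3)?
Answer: 4125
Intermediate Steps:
E(V) = 15*V/2 (E(V) = -V*5*(-3)/2 = -5*V*(-3)/2 = -(-15)*V/2 = 15*V/2)
d(B, h) = 6 - B
(d(-5, -2)*((5*2)*(-1)))*(E(13) - 135) = ((6 - 1*(-5))*((5*2)*(-1)))*((15/2)*13 - 135) = ((6 + 5)*(10*(-1)))*(195/2 - 135) = (11*(-10))*(-75/2) = -110*(-75/2) = 4125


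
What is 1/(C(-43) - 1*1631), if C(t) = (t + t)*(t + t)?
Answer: 1/5765 ≈ 0.00017346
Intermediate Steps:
C(t) = 4*t**2 (C(t) = (2*t)*(2*t) = 4*t**2)
1/(C(-43) - 1*1631) = 1/(4*(-43)**2 - 1*1631) = 1/(4*1849 - 1631) = 1/(7396 - 1631) = 1/5765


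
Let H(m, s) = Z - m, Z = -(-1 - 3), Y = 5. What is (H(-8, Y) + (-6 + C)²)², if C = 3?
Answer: 441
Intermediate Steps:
Z = 4 (Z = -1*(-4) = 4)
H(m, s) = 4 - m
(H(-8, Y) + (-6 + C)²)² = ((4 - 1*(-8)) + (-6 + 3)²)² = ((4 + 8) + (-3)²)² = (12 + 9)² = 21² = 441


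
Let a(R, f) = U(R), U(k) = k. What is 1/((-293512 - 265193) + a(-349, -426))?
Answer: -1/559054 ≈ -1.7887e-6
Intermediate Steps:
a(R, f) = R
1/((-293512 - 265193) + a(-349, -426)) = 1/((-293512 - 265193) - 349) = 1/(-558705 - 349) = 1/(-559054) = -1/559054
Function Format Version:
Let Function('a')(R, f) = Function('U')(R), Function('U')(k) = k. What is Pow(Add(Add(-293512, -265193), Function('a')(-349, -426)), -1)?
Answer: Rational(-1, 559054) ≈ -1.7887e-6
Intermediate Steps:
Function('a')(R, f) = R
Pow(Add(Add(-293512, -265193), Function('a')(-349, -426)), -1) = Pow(Add(Add(-293512, -265193), -349), -1) = Pow(Add(-558705, -349), -1) = Pow(-559054, -1) = Rational(-1, 559054)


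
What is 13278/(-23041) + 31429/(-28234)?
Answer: -1099046641/650539594 ≈ -1.6894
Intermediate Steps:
13278/(-23041) + 31429/(-28234) = 13278*(-1/23041) + 31429*(-1/28234) = -13278/23041 - 31429/28234 = -1099046641/650539594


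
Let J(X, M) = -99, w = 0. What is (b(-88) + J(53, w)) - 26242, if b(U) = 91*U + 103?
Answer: -34246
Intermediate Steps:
b(U) = 103 + 91*U
(b(-88) + J(53, w)) - 26242 = ((103 + 91*(-88)) - 99) - 26242 = ((103 - 8008) - 99) - 26242 = (-7905 - 99) - 26242 = -8004 - 26242 = -34246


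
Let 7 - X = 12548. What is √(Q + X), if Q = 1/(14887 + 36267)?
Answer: 3*I*√3646270266578/51154 ≈ 111.99*I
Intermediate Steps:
X = -12541 (X = 7 - 1*12548 = 7 - 12548 = -12541)
Q = 1/51154 ≈ 1.9549e-5
√(Q + X) = √(1/51154 - 12541) = √(-641522313/51154) = 3*I*√3646270266578/51154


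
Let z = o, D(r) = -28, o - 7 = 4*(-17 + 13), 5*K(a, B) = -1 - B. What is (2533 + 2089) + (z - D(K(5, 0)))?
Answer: 4641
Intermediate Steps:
K(a, B) = -⅕ - B/5 (K(a, B) = (-1 - B)/5 = -⅕ - B/5)
o = -9 (o = 7 + 4*(-17 + 13) = 7 + 4*(-4) = 7 - 16 = -9)
z = -9
(2533 + 2089) + (z - D(K(5, 0))) = (2533 + 2089) + (-9 - 1*(-28)) = 4622 + (-9 + 28) = 4622 + 19 = 4641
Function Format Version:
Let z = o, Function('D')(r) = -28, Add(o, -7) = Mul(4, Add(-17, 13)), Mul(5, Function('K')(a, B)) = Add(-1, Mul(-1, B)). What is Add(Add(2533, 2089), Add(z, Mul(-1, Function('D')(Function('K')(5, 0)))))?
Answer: 4641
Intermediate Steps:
Function('K')(a, B) = Add(Rational(-1, 5), Mul(Rational(-1, 5), B)) (Function('K')(a, B) = Mul(Rational(1, 5), Add(-1, Mul(-1, B))) = Add(Rational(-1, 5), Mul(Rational(-1, 5), B)))
o = -9 (o = Add(7, Mul(4, Add(-17, 13))) = Add(7, Mul(4, -4)) = Add(7, -16) = -9)
z = -9
Add(Add(2533, 2089), Add(z, Mul(-1, Function('D')(Function('K')(5, 0))))) = Add(Add(2533, 2089), Add(-9, Mul(-1, -28))) = Add(4622, Add(-9, 28)) = Add(4622, 19) = 4641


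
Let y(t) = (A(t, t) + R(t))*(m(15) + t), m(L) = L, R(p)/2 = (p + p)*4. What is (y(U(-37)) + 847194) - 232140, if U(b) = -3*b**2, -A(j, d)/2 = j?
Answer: 235896870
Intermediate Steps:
R(p) = 16*p (R(p) = 2*((p + p)*4) = 2*((2*p)*4) = 2*(8*p) = 16*p)
A(j, d) = -2*j
y(t) = 14*t*(15 + t) (y(t) = (-2*t + 16*t)*(15 + t) = (14*t)*(15 + t) = 14*t*(15 + t))
(y(U(-37)) + 847194) - 232140 = (14*(-3*(-37)**2)*(15 - 3*(-37)**2) + 847194) - 232140 = (14*(-3*1369)*(15 - 3*1369) + 847194) - 232140 = (14*(-4107)*(15 - 4107) + 847194) - 232140 = (14*(-4107)*(-4092) + 847194) - 232140 = (235281816 + 847194) - 232140 = 236129010 - 232140 = 235896870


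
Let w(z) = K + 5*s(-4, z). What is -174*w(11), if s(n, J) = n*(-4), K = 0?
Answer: -13920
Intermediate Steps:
s(n, J) = -4*n
w(z) = 80 (w(z) = 0 + 5*(-4*(-4)) = 0 + 5*16 = 0 + 80 = 80)
-174*w(11) = -174*80 = -13920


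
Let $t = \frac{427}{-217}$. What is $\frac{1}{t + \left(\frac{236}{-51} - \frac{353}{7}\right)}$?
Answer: $- \frac{11067}{631082} \approx -0.017537$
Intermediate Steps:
$t = - \frac{61}{31}$ ($t = 427 \left(- \frac{1}{217}\right) = - \frac{61}{31} \approx -1.9677$)
$\frac{1}{t + \left(\frac{236}{-51} - \frac{353}{7}\right)} = \frac{1}{- \frac{61}{31} + \left(\frac{236}{-51} - \frac{353}{7}\right)} = \frac{1}{- \frac{61}{31} + \left(236 \left(- \frac{1}{51}\right) - \frac{353}{7}\right)} = \frac{1}{- \frac{61}{31} - \frac{19655}{357}} = \frac{1}{- \frac{631082}{11067}} = - \frac{11067}{631082}$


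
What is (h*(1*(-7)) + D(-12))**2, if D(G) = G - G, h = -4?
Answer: 784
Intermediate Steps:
D(G) = 0
(h*(1*(-7)) + D(-12))**2 = (-4*(-7) + 0)**2 = (28 + 0)**2 = 28**2 = 784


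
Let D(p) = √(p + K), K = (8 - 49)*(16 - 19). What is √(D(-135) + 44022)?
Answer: √(44022 + 2*I*√3) ≈ 209.81 + 0.0083*I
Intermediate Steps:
K = 123 (K = -41*(-3) = 123)
D(p) = √(123 + p) (D(p) = √(p + 123) = √(123 + p))
√(D(-135) + 44022) = √(√(123 - 135) + 44022) = √(√(-12) + 44022) = √(2*I*√3 + 44022) = √(44022 + 2*I*√3)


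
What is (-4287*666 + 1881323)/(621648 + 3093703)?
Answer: -973819/3715351 ≈ -0.26211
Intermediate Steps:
(-4287*666 + 1881323)/(621648 + 3093703) = (-2855142 + 1881323)/3715351 = -973819*1/3715351 = -973819/3715351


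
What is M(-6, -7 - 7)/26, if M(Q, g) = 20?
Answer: 10/13 ≈ 0.76923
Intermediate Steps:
M(-6, -7 - 7)/26 = 20/26 = 20*(1/26) = 10/13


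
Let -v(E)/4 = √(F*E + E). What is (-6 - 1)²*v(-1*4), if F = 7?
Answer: -784*I*√2 ≈ -1108.7*I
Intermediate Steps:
v(E) = -8*√2*√E (v(E) = -4*√(7*E + E) = -4*2*√2*√E = -8*√2*√E)
(-6 - 1)²*v(-1*4) = (-6 - 1)²*(-8*√2*√(-1*4)) = (-7)²*(-8*√2*√(-4)) = 49*(-8*√2*2*I) = 49*(-16*I*√2) = -784*I*√2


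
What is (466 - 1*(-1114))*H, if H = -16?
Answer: -25280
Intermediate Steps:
(466 - 1*(-1114))*H = (466 - 1*(-1114))*(-16) = (466 + 1114)*(-16) = 1580*(-16) = -25280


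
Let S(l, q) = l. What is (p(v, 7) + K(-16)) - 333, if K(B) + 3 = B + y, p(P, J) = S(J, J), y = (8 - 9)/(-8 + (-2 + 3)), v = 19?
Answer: -2414/7 ≈ -344.86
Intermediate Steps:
y = ⅐ (y = -1/(-8 + 1) = -1/(-7) = -1*(-⅐) = ⅐ ≈ 0.14286)
p(P, J) = J
K(B) = -20/7 + B (K(B) = -3 + (B + ⅐) = -3 + (⅐ + B) = -20/7 + B)
(p(v, 7) + K(-16)) - 333 = (7 + (-20/7 - 16)) - 333 = (7 - 132/7) - 333 = -83/7 - 333 = -2414/7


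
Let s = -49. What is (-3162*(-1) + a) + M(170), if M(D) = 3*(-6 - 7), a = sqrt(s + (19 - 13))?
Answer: 3123 + I*sqrt(43) ≈ 3123.0 + 6.5574*I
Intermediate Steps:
a = I*sqrt(43) (a = sqrt(-49 + (19 - 13)) = sqrt(-49 + 6) = sqrt(-43) = I*sqrt(43) ≈ 6.5574*I)
M(D) = -39 (M(D) = 3*(-13) = -39)
(-3162*(-1) + a) + M(170) = (-3162*(-1) + I*sqrt(43)) - 39 = (-102*(-31) + I*sqrt(43)) - 39 = (3162 + I*sqrt(43)) - 39 = 3123 + I*sqrt(43)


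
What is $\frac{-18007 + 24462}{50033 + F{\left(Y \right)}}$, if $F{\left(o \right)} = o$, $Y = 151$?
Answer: $\frac{6455}{50184} \approx 0.12863$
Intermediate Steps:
$\frac{-18007 + 24462}{50033 + F{\left(Y \right)}} = \frac{-18007 + 24462}{50033 + 151} = \frac{6455}{50184}$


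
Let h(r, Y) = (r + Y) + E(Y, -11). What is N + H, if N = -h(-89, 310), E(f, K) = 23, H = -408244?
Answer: -408488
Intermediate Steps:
h(r, Y) = 23 + Y + r (h(r, Y) = (r + Y) + 23 = (Y + r) + 23 = 23 + Y + r)
N = -244 (N = -(23 + 310 - 89) = -1*244 = -244)
N + H = -244 - 408244 = -408488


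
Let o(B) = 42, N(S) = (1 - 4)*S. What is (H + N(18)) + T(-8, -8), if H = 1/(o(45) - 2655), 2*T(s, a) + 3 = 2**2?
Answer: -279593/5226 ≈ -53.500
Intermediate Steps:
T(s, a) = 1/2 (T(s, a) = -3/2 + (1/2)*2**2 = -3/2 + (1/2)*4 = -3/2 + 2 = 1/2)
N(S) = -3*S
H = -1/2613 (H = 1/(42 - 2655) = 1/(-2613) = -1/2613 ≈ -0.00038270)
(H + N(18)) + T(-8, -8) = (-1/2613 - 3*18) + 1/2 = (-1/2613 - 54) + 1/2 = -141103/2613 + 1/2 = -279593/5226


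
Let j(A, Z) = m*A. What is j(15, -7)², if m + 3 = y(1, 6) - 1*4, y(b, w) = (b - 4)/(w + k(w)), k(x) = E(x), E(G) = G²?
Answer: 2205225/196 ≈ 11251.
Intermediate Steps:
k(x) = x²
y(b, w) = (-4 + b)/(w + w²) (y(b, w) = (b - 4)/(w + w²) = (-4 + b)/(w + w²))
m = -99/14 (m = -3 + ((-4 + 1)/(6*(1 + 6)) - 1*4) = -3 + ((⅙)*(-3)/7 - 4) = -3 + ((⅙)*(⅐)*(-3) - 4) = -3 + (-1/14 - 4) = -3 - 57/14 = -99/14 ≈ -7.0714)
j(A, Z) = -99*A/14
j(15, -7)² = (-99/14*15)² = (-1485/14)² = 2205225/196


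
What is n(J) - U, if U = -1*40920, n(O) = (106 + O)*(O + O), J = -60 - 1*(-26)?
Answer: 36024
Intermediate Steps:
J = -34 (J = -60 + 26 = -34)
n(O) = 2*O*(106 + O) (n(O) = (106 + O)*(2*O) = 2*O*(106 + O))
U = -40920
n(J) - U = 2*(-34)*(106 - 34) - 1*(-40920) = 2*(-34)*72 + 40920 = -4896 + 40920 = 36024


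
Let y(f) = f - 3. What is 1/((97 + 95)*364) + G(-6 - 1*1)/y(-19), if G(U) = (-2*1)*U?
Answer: -489205/768768 ≈ -0.63635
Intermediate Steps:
y(f) = -3 + f
G(U) = -2*U
1/((97 + 95)*364) + G(-6 - 1*1)/y(-19) = 1/((97 + 95)*364) + (-2*(-6 - 1*1))/(-3 - 19) = (1/364)/192 - 2*(-6 - 1)/(-22) = (1/192)*(1/364) - 2*(-7)*(-1/22) = 1/69888 + 14*(-1/22) = 1/69888 - 7/11 = -489205/768768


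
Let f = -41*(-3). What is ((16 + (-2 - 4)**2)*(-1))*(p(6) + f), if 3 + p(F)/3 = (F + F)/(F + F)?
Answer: -6084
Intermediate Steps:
f = 123
p(F) = -6 (p(F) = -9 + 3*((F + F)/(F + F)) = -9 + 3*((2*F)/((2*F))) = -9 + 3*((2*F)*(1/(2*F))) = -9 + 3*1 = -9 + 3 = -6)
((16 + (-2 - 4)**2)*(-1))*(p(6) + f) = ((16 + (-2 - 4)**2)*(-1))*(-6 + 123) = ((16 + (-6)**2)*(-1))*117 = ((16 + 36)*(-1))*117 = (52*(-1))*117 = -52*117 = -6084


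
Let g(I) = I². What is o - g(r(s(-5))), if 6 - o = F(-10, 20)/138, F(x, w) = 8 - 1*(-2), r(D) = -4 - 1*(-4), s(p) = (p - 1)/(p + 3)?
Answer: 409/69 ≈ 5.9275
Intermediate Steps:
s(p) = (-1 + p)/(3 + p)
r(D) = 0 (r(D) = -4 + 4 = 0)
F(x, w) = 10 (F(x, w) = 8 + 2 = 10)
o = 409/69 (o = 6 - 10/138 = 6 - 1*5/69 = 6 - 5/69 = 409/69 ≈ 5.9275)
o - g(r(s(-5))) = 409/69 - 1*0² = 409/69 - 1*0 = 409/69 + 0 = 409/69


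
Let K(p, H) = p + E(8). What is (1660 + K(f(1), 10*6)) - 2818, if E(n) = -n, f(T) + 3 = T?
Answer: -1168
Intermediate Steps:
f(T) = -3 + T
K(p, H) = -8 + p (K(p, H) = p - 1*8 = p - 8 = -8 + p)
(1660 + K(f(1), 10*6)) - 2818 = (1660 + (-8 + (-3 + 1))) - 2818 = (1660 + (-8 - 2)) - 2818 = (1660 - 10) - 2818 = 1650 - 2818 = -1168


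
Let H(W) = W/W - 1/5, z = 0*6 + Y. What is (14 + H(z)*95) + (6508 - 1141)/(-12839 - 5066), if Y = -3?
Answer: 1606083/17905 ≈ 89.700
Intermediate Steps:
z = -3 (z = 0*6 - 3 = 0 - 3 = -3)
H(W) = ⅘ (H(W) = 1 - 1*⅕ = 1 - ⅕ = ⅘)
(14 + H(z)*95) + (6508 - 1141)/(-12839 - 5066) = (14 + (⅘)*95) + (6508 - 1141)/(-12839 - 5066) = (14 + 76) + 5367/(-17905) = 90 + 5367*(-1/17905) = 90 - 5367/17905 = 1606083/17905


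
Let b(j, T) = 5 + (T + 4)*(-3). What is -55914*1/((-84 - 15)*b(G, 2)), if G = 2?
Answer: -18638/429 ≈ -43.445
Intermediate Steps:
b(j, T) = -7 - 3*T (b(j, T) = 5 + (4 + T)*(-3) = 5 + (-12 - 3*T) = -7 - 3*T)
-55914*1/((-84 - 15)*b(G, 2)) = -55914*1/((-84 - 15)*(-7 - 3*2)) = -55914*(-1/(99*(-7 - 6))) = -55914/((-99*(-13))) = -55914/1287 = -55914*1/1287 = -18638/429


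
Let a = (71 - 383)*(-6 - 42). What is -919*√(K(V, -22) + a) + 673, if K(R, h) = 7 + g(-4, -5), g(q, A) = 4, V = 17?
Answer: 673 - 919*√14987 ≈ -1.1183e+5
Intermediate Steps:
a = 14976 (a = -312*(-48) = 14976)
K(R, h) = 11 (K(R, h) = 7 + 4 = 11)
-919*√(K(V, -22) + a) + 673 = -919*√(11 + 14976) + 673 = -919*√14987 + 673 = 673 - 919*√14987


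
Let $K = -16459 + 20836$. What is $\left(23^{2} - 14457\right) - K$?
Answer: $-18305$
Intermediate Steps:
$K = 4377$
$\left(23^{2} - 14457\right) - K = \left(23^{2} - 14457\right) - 4377 = \left(529 - 14457\right) - 4377 = -13928 - 4377 = -18305$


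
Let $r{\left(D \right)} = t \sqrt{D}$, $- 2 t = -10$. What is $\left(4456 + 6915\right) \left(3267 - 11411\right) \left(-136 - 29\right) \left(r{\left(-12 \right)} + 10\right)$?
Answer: $152798949600 + 152798949600 i \sqrt{3} \approx 1.528 \cdot 10^{11} + 2.6466 \cdot 10^{11} i$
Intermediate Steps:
$t = 5$ ($t = \left(- \frac{1}{2}\right) \left(-10\right) = 5$)
$r{\left(D \right)} = 5 \sqrt{D}$
$\left(4456 + 6915\right) \left(3267 - 11411\right) \left(-136 - 29\right) \left(r{\left(-12 \right)} + 10\right) = \left(4456 + 6915\right) \left(3267 - 11411\right) \left(-136 - 29\right) \left(5 \sqrt{-12} + 10\right) = 11371 \left(-8144\right) \left(- 165 \left(5 \cdot 2 i \sqrt{3} + 10\right)\right) = - 92605424 \left(- 165 \left(10 i \sqrt{3} + 10\right)\right) = - 92605424 \left(- 165 \left(10 + 10 i \sqrt{3}\right)\right) = - 92605424 \left(-1650 - 1650 i \sqrt{3}\right) = 152798949600 + 152798949600 i \sqrt{3}$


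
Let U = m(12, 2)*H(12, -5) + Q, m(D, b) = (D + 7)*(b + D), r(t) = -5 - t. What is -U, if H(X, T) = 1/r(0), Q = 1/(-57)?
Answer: 15167/285 ≈ 53.218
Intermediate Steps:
m(D, b) = (7 + D)*(D + b)
Q = -1/57 ≈ -0.017544
H(X, T) = -⅕ (H(X, T) = 1/(-5 - 1*0) = 1/(-5 + 0) = 1/(-5) = 1*(-⅕) = -⅕)
U = -15167/285 (U = (12² + 7*12 + 7*2 + 12*2)*(-⅕) - 1/57 = (144 + 84 + 14 + 24)*(-⅕) - 1/57 = 266*(-⅕) - 1/57 = -266/5 - 1/57 = -15167/285 ≈ -53.218)
-U = -1*(-15167/285) = 15167/285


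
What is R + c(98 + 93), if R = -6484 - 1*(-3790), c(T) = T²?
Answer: 33787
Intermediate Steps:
R = -2694 (R = -6484 + 3790 = -2694)
R + c(98 + 93) = -2694 + (98 + 93)² = -2694 + 191² = -2694 + 36481 = 33787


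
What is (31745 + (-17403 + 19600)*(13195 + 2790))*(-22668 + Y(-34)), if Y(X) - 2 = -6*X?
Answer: -789557044980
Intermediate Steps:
Y(X) = 2 - 6*X
(31745 + (-17403 + 19600)*(13195 + 2790))*(-22668 + Y(-34)) = (31745 + (-17403 + 19600)*(13195 + 2790))*(-22668 + (2 - 6*(-34))) = (31745 + 2197*15985)*(-22668 + (2 + 204)) = (31745 + 35119045)*(-22668 + 206) = 35150790*(-22462) = -789557044980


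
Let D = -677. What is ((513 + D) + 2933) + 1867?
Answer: 4636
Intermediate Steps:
((513 + D) + 2933) + 1867 = ((513 - 677) + 2933) + 1867 = (-164 + 2933) + 1867 = 2769 + 1867 = 4636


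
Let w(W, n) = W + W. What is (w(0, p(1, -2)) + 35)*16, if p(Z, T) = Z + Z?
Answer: 560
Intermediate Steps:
p(Z, T) = 2*Z
w(W, n) = 2*W
(w(0, p(1, -2)) + 35)*16 = (2*0 + 35)*16 = (0 + 35)*16 = 35*16 = 560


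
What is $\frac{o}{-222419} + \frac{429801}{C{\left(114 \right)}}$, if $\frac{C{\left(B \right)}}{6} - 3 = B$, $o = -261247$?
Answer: $\frac{31926434671}{52046046} \approx 613.43$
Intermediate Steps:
$C{\left(B \right)} = 18 + 6 B$
$\frac{o}{-222419} + \frac{429801}{C{\left(114 \right)}} = - \frac{261247}{-222419} + \frac{429801}{18 + 6 \cdot 114} = \left(-261247\right) \left(- \frac{1}{222419}\right) + \frac{429801}{18 + 684} = \frac{261247}{222419} + \frac{429801}{702} = \frac{261247}{222419} + 429801 \cdot \frac{1}{702} = \frac{261247}{222419} + \frac{143267}{234} = \frac{31926434671}{52046046}$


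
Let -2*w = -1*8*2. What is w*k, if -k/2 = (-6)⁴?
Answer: -20736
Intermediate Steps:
k = -2592 (k = -2*(-6)⁴ = -2*1296 = -2592)
w = 8 (w = -(-1*8)*2/2 = -(-4)*2 = -½*(-16) = 8)
w*k = 8*(-2592) = -20736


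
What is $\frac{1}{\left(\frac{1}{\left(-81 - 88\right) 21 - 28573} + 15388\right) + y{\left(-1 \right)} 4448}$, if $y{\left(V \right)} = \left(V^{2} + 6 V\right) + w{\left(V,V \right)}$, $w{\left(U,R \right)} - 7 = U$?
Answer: $\frac{32122}{637171991} \approx 5.0413 \cdot 10^{-5}$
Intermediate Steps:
$w{\left(U,R \right)} = 7 + U$
$y{\left(V \right)} = 7 + V^{2} + 7 V$ ($y{\left(V \right)} = \left(V^{2} + 6 V\right) + \left(7 + V\right) = 7 + V^{2} + 7 V$)
$\frac{1}{\left(\frac{1}{\left(-81 - 88\right) 21 - 28573} + 15388\right) + y{\left(-1 \right)} 4448} = \frac{1}{\left(\frac{1}{\left(-81 - 88\right) 21 - 28573} + 15388\right) + \left(7 + \left(-1\right)^{2} + 7 \left(-1\right)\right) 4448} = \frac{1}{\left(\frac{1}{\left(-169\right) 21 - 28573} + 15388\right) + \left(7 + 1 - 7\right) 4448} = \frac{1}{\left(\frac{1}{-3549 - 28573} + 15388\right) + 1 \cdot 4448} = \frac{1}{\left(\frac{1}{-32122} + 15388\right) + 4448} = \frac{1}{\left(- \frac{1}{32122} + 15388\right) + 4448} = \frac{1}{\frac{494293335}{32122} + 4448} = \frac{1}{\frac{637171991}{32122}} = \frac{32122}{637171991}$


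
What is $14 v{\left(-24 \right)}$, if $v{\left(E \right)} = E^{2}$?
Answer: $8064$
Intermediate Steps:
$14 v{\left(-24 \right)} = 14 \left(-24\right)^{2} = 14 \cdot 576 = 8064$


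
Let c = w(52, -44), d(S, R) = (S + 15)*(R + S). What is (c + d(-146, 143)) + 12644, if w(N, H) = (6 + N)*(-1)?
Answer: 12979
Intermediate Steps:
w(N, H) = -6 - N
d(S, R) = (15 + S)*(R + S)
c = -58 (c = -6 - 1*52 = -6 - 52 = -58)
(c + d(-146, 143)) + 12644 = (-58 + ((-146)² + 15*143 + 15*(-146) + 143*(-146))) + 12644 = (-58 + (21316 + 2145 - 2190 - 20878)) + 12644 = (-58 + 393) + 12644 = 335 + 12644 = 12979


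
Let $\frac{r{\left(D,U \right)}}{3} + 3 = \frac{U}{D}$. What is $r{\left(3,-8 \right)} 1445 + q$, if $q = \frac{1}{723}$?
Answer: $- \frac{17760494}{723} \approx -24565.0$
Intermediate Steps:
$r{\left(D,U \right)} = -9 + \frac{3 U}{D}$ ($r{\left(D,U \right)} = -9 + 3 \frac{U}{D} = -9 + \frac{3 U}{D}$)
$q = \frac{1}{723} \approx 0.0013831$
$r{\left(3,-8 \right)} 1445 + q = \left(-9 + 3 \left(-8\right) \frac{1}{3}\right) 1445 + \frac{1}{723} = \left(-9 - 8\right) 1445 + \frac{1}{723} = \left(-17\right) 1445 + \frac{1}{723} = -24565 + \frac{1}{723} = - \frac{17760494}{723}$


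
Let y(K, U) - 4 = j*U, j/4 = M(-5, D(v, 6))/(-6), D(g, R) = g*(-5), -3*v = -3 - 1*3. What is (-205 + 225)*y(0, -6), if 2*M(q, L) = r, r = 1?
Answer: 120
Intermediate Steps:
v = 2 (v = -(-3 - 1*3)/3 = -(-3 - 3)/3 = -⅓*(-6) = 2)
D(g, R) = -5*g
M(q, L) = ½ (M(q, L) = (½)*1 = ½)
j = -⅓ (j = 4*((½)/(-6)) = 4*((½)*(-⅙)) = 4*(-1/12) = -⅓ ≈ -0.33333)
y(K, U) = 4 - U/3
(-205 + 225)*y(0, -6) = (-205 + 225)*(4 - ⅓*(-6)) = 20*(4 + 2) = 20*6 = 120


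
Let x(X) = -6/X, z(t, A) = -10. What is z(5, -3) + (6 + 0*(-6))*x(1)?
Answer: -46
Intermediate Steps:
z(5, -3) + (6 + 0*(-6))*x(1) = -10 + (6 + 0*(-6))*(-6/1) = -10 + (6 + 0)*(-6*1) = -10 + 6*(-6) = -10 - 36 = -46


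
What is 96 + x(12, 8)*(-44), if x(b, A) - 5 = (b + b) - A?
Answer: -828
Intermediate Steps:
x(b, A) = 5 - A + 2*b (x(b, A) = 5 + ((b + b) - A) = 5 + (2*b - A) = 5 + (-A + 2*b) = 5 - A + 2*b)
96 + x(12, 8)*(-44) = 96 + (5 - 1*8 + 2*12)*(-44) = 96 + (5 - 8 + 24)*(-44) = 96 + 21*(-44) = 96 - 924 = -828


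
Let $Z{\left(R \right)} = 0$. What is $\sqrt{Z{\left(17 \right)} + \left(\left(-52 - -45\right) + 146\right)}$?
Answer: $\sqrt{139} \approx 11.79$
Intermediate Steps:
$\sqrt{Z{\left(17 \right)} + \left(\left(-52 - -45\right) + 146\right)} = \sqrt{0 + \left(\left(-52 - -45\right) + 146\right)} = \sqrt{0 + \left(\left(-52 + 45\right) + 146\right)} = \sqrt{0 + \left(-7 + 146\right)} = \sqrt{0 + 139} = \sqrt{139}$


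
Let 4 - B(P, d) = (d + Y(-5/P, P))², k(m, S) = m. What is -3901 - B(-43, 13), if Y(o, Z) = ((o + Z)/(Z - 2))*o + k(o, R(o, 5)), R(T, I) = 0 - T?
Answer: -1032934557761/276922881 ≈ -3730.0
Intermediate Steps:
R(T, I) = -T
Y(o, Z) = o + o*(Z + o)/(-2 + Z) (Y(o, Z) = ((o + Z)/(Z - 2))*o + o = ((Z + o)/(-2 + Z))*o + o = o*(Z + o)/(-2 + Z) + o = o + o*(Z + o)/(-2 + Z))
B(P, d) = 4 - (d - 5*(-2 - 5/P + 2*P)/(P*(-2 + P)))² (B(P, d) = 4 - (d + (-5/P)*(-2 - 5/P + 2*P)/(-2 + P))² = 4 - (d - 5*(-2 - 5/P + 2*P)/(P*(-2 + P)))²)
-3901 - B(-43, 13) = -3901 - (4 - 1*(25 - 10*(-43)² + 10*(-43) + 13*(-43)³ - 2*13*(-43)²)²/((-43)⁴*(-2 - 43)²)) = -3901 - (4 - 1*1/3418801*(25 - 10*1849 - 430 + 13*(-79507) - 2*13*1849)²/(-45)²) = -3901 - (4 - 1*1/3418801*1/2025*(25 - 18490 - 430 - 1033591 - 48074)²) = -3901 - (4 - 1*1/3418801*1/2025*(-1100560)²) = -3901 - (4 - 1*1/3418801*1/2025*1211232313600) = -3901 - (4 - 48449292544/276922881) = -3901 - 1*(-47341601020/276922881) = -3901 + 47341601020/276922881 = -1032934557761/276922881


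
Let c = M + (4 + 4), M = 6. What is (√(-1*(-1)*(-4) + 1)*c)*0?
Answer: 0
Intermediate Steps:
c = 14 (c = 6 + (4 + 4) = 6 + 8 = 14)
(√(-1*(-1)*(-4) + 1)*c)*0 = (√(-1*(-1)*(-4) + 1)*14)*0 = (√(1*(-4) + 1)*14)*0 = (√(-4 + 1)*14)*0 = (√(-3)*14)*0 = ((I*√3)*14)*0 = (14*I*√3)*0 = 0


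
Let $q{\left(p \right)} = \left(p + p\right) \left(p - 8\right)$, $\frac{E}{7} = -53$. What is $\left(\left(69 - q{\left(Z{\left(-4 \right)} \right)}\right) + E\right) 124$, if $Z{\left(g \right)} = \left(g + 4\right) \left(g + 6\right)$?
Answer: $-37448$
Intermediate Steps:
$E = -371$ ($E = 7 \left(-53\right) = -371$)
$Z{\left(g \right)} = \left(4 + g\right) \left(6 + g\right)$
$q{\left(p \right)} = 2 p \left(-8 + p\right)$
$\left(\left(69 - q{\left(Z{\left(-4 \right)} \right)}\right) + E\right) 124 = \left(\left(69 - 2 \left(24 + \left(-4\right)^{2} + 10 \left(-4\right)\right) \left(-8 + \left(24 + \left(-4\right)^{2} + 10 \left(-4\right)\right)\right)\right) - 371\right) 124 = \left(\left(69 - 2 \left(24 + 16 - 40\right) \left(-8 + \left(24 + 16 - 40\right)\right)\right) - 371\right) 124 = \left(\left(69 - 2 \cdot 0 \left(-8 + 0\right)\right) - 371\right) 124 = \left(\left(69 - 2 \cdot 0 \left(-8\right)\right) - 371\right) 124 = \left(\left(69 - 0\right) - 371\right) 124 = \left(\left(69 + 0\right) - 371\right) 124 = \left(69 - 371\right) 124 = \left(-302\right) 124 = -37448$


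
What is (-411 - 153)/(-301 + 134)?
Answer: 564/167 ≈ 3.3772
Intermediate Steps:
(-411 - 153)/(-301 + 134) = -564/(-167) = -564*(-1/167) = 564/167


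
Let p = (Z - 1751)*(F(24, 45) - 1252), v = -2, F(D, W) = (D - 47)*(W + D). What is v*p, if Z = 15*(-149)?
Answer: -22632508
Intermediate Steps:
Z = -2235
F(D, W) = (-47 + D)*(D + W)
p = 11316254 (p = (-2235 - 1751)*((24² - 47*24 - 47*45 + 24*45) - 1252) = -3986*((576 - 1128 - 2115 + 1080) - 1252) = -3986*(-1587 - 1252) = -3986*(-2839) = 11316254)
v*p = -2*11316254 = -22632508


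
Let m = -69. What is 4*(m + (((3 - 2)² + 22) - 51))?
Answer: -388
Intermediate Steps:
4*(m + (((3 - 2)² + 22) - 51)) = 4*(-69 + (((3 - 2)² + 22) - 51)) = 4*(-69 + ((1² + 22) - 51)) = 4*(-69 + ((1 + 22) - 51)) = 4*(-69 + (23 - 51)) = 4*(-69 - 28) = 4*(-97) = -388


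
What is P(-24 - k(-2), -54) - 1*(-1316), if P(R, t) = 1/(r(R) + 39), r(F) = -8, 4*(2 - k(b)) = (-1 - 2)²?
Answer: 40797/31 ≈ 1316.0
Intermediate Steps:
k(b) = -¼ (k(b) = 2 - (-1 - 2)²/4 = 2 - ¼*(-3)² = 2 - ¼*9 = 2 - 9/4 = -¼)
P(R, t) = 1/31 (P(R, t) = 1/(-8 + 39) = 1/31)
P(-24 - k(-2), -54) - 1*(-1316) = 1/31 - 1*(-1316) = 1/31 + 1316 = 40797/31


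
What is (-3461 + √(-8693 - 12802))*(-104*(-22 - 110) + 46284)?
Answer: -207701532 + 60012*I*√21495 ≈ -2.077e+8 + 8.7985e+6*I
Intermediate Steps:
(-3461 + √(-8693 - 12802))*(-104*(-22 - 110) + 46284) = (-3461 + √(-21495))*(-104*(-132) + 46284) = (-3461 + I*√21495)*(13728 + 46284) = (-3461 + I*√21495)*60012 = -207701532 + 60012*I*√21495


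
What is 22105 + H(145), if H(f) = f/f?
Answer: 22106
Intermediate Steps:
H(f) = 1
22105 + H(145) = 22105 + 1 = 22106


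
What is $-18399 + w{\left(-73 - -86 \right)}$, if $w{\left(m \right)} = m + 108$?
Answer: $-18278$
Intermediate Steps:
$w{\left(m \right)} = 108 + m$
$-18399 + w{\left(-73 - -86 \right)} = -18399 + \left(108 - -13\right) = -18399 + \left(108 + \left(-73 + 86\right)\right) = -18399 + \left(108 + 13\right) = -18399 + 121 = -18278$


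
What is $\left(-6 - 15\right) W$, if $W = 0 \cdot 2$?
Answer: $0$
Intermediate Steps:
$W = 0$
$\left(-6 - 15\right) W = \left(-6 - 15\right) 0 = \left(-21\right) 0 = 0$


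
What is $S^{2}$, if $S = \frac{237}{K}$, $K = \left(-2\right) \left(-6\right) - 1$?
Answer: $\frac{56169}{121} \approx 464.21$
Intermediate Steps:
$K = 11$ ($K = 12 - 1 = 11$)
$S = \frac{237}{11} \approx 21.545$
$S^{2} = \left(\frac{237}{11}\right)^{2} = \frac{56169}{121}$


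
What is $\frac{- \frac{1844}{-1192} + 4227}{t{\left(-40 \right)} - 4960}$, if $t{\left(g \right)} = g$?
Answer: $- \frac{1260107}{1490000} \approx -0.84571$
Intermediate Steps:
$\frac{- \frac{1844}{-1192} + 4227}{t{\left(-40 \right)} - 4960} = \frac{- \frac{1844}{-1192} + 4227}{-40 - 4960} = \frac{\left(-1844\right) \left(- \frac{1}{1192}\right) + 4227}{-5000} = \left(\frac{461}{298} + 4227\right) \left(- \frac{1}{5000}\right) = \frac{1260107}{298} \left(- \frac{1}{5000}\right) = - \frac{1260107}{1490000}$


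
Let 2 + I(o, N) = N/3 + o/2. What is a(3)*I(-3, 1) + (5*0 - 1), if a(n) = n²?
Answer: -59/2 ≈ -29.500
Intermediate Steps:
I(o, N) = -2 + o/2 + N/3 (I(o, N) = -2 + (N/3 + o/2) = -2 + (o/2 + N/3) = -2 + o/2 + N/3)
a(3)*I(-3, 1) + (5*0 - 1) = 3²*(-2 + (½)*(-3) + (⅓)*1) + (5*0 - 1) = 9*(-2 - 3/2 + ⅓) + (0 - 1) = 9*(-19/6) - 1 = -57/2 - 1 = -59/2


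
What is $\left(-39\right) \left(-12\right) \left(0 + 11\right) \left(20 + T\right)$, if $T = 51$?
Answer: $365508$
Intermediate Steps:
$\left(-39\right) \left(-12\right) \left(0 + 11\right) \left(20 + T\right) = \left(-39\right) \left(-12\right) \left(0 + 11\right) \left(20 + 51\right) = 468 \cdot 11 \cdot 71 = 468 \cdot 781 = 365508$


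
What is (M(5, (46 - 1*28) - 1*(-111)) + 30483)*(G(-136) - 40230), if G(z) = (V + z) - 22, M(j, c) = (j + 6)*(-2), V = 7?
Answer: -1230045641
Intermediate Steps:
M(j, c) = -12 - 2*j (M(j, c) = (6 + j)*(-2) = -12 - 2*j)
G(z) = -15 + z (G(z) = (7 + z) - 22 = -15 + z)
(M(5, (46 - 1*28) - 1*(-111)) + 30483)*(G(-136) - 40230) = ((-12 - 2*5) + 30483)*((-15 - 136) - 40230) = ((-12 - 10) + 30483)*(-151 - 40230) = (-22 + 30483)*(-40381) = 30461*(-40381) = -1230045641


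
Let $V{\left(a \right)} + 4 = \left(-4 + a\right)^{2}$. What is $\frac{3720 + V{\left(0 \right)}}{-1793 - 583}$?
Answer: $- \frac{311}{198} \approx -1.5707$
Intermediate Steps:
$V{\left(a \right)} = -4 + \left(-4 + a\right)^{2}$
$\frac{3720 + V{\left(0 \right)}}{-1793 - 583} = \frac{3720 - \left(4 - \left(-4 + 0\right)^{2}\right)}{-1793 - 583} = \frac{3720 - \left(4 - \left(-4\right)^{2}\right)}{-2376} = \left(3720 + \left(-4 + 16\right)\right) \left(- \frac{1}{2376}\right) = \left(3720 + 12\right) \left(- \frac{1}{2376}\right) = 3732 \left(- \frac{1}{2376}\right) = - \frac{311}{198}$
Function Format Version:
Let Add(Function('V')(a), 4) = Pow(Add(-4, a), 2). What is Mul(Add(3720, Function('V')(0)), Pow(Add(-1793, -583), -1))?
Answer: Rational(-311, 198) ≈ -1.5707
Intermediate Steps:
Function('V')(a) = Add(-4, Pow(Add(-4, a), 2))
Mul(Add(3720, Function('V')(0)), Pow(Add(-1793, -583), -1)) = Mul(Add(3720, Add(-4, Pow(Add(-4, 0), 2))), Pow(Add(-1793, -583), -1)) = Mul(Add(3720, Add(-4, Pow(-4, 2))), Pow(-2376, -1)) = Mul(Add(3720, Add(-4, 16)), Rational(-1, 2376)) = Mul(Add(3720, 12), Rational(-1, 2376)) = Mul(3732, Rational(-1, 2376)) = Rational(-311, 198)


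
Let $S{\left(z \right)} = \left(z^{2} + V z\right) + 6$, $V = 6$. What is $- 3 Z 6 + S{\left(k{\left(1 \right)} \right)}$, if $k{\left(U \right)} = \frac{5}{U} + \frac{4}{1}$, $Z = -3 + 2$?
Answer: $159$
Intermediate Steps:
$Z = -1$
$k{\left(U \right)} = 4 + \frac{5}{U}$ ($k{\left(U \right)} = \frac{5}{U} + 4 \cdot 1 = \frac{5}{U} + 4 = 4 + \frac{5}{U}$)
$S{\left(z \right)} = 6 + z^{2} + 6 z$ ($S{\left(z \right)} = \left(z^{2} + 6 z\right) + 6 = 6 + z^{2} + 6 z$)
$- 3 Z 6 + S{\left(k{\left(1 \right)} \right)} = - 3 \left(\left(-1\right) 6\right) + \left(6 + \left(4 + \frac{5}{1}\right)^{2} + 6 \left(4 + \frac{5}{1}\right)\right) = \left(-3\right) \left(-6\right) + \left(6 + \left(4 + 5 \cdot 1\right)^{2} + 6 \left(4 + 5 \cdot 1\right)\right) = 18 + \left(6 + \left(4 + 5\right)^{2} + 6 \left(4 + 5\right)\right) = 18 + \left(6 + 9^{2} + 6 \cdot 9\right) = 18 + \left(6 + 81 + 54\right) = 18 + 141 = 159$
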